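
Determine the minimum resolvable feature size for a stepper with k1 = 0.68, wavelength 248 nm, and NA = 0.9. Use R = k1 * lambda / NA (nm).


Step 1: Identify values: k1 = 0.68, lambda = 248 nm, NA = 0.9
Step 2: R = k1 * lambda / NA
R = 0.68 * 248 / 0.9
R = 187.4 nm


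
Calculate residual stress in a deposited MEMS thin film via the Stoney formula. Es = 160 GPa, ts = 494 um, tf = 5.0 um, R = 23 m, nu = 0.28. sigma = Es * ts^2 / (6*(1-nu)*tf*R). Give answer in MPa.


Step 1: Compute numerator: Es * ts^2 = 160 * 494^2 = 39045760 (GPa*um^2)
Step 2: Compute denominator (R in um): 6*(1-nu)*tf*R = 6*0.72*5.0*23e6 = 496800000.0 (um^2)
Step 3: sigma (GPa) = 39045760 / 496800000.0 = 7.8595e-02 GPa
Step 4: Convert to MPa (x1000): sigma = 78.6 MPa


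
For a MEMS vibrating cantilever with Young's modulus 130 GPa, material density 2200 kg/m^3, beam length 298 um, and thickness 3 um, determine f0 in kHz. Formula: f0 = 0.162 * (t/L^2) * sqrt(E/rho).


Step 1: Convert units to SI.
t_SI = 3e-6 m, L_SI = 298e-6 m
Step 2: Calculate sqrt(E/rho).
sqrt(130e9 / 2200) = 7687.06 m/s
Step 3: Compute f0.
f0 = 0.162 * 3e-6 / (298e-6)^2 * 7687.06 = 42069.2 Hz = 42.07 kHz


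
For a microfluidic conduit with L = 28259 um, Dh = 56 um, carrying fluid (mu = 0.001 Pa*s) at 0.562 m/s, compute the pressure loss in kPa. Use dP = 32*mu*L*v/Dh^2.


Step 1: Convert to SI: L = 28259e-6 m, Dh = 56e-6 m
Step 2: dP = 32 * 0.001 * 28259e-6 * 0.562 / (56e-6)^2
Step 3: dP = 162056.71 Pa
Step 4: Convert to kPa: dP = 162.06 kPa


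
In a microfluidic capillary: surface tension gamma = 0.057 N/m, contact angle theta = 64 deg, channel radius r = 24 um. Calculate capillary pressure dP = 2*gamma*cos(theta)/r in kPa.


Step 1: cos(64 deg) = 0.4384
Step 2: Convert r to m: r = 24e-6 m
Step 3: dP = 2 * 0.057 * 0.4384 / 24e-6 = 2082.4 Pa
Step 4: Convert Pa to kPa (divide by 1000).
dP = 2.08 kPa


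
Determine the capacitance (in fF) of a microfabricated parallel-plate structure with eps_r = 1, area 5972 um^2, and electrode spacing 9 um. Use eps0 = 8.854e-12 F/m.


Step 1: Convert area to m^2: A = 5972e-12 m^2
Step 2: Convert gap to m: d = 9e-6 m
Step 3: C = eps0 * eps_r * A / d
C = 8.854e-12 * 1 * 5972e-12 / 9e-6
Step 4: Convert to fF (multiply by 1e15).
C = 5.88 fF


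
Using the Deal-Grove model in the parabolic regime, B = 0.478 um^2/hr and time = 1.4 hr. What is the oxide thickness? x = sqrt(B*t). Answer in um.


Step 1: Compute B*t = 0.478 * 1.4 = 0.6692
Step 2: x = sqrt(0.6692)
x = 0.818 um


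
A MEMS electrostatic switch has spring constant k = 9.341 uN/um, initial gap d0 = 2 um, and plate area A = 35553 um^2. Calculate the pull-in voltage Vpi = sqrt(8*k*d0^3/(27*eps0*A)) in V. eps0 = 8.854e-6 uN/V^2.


Step 1: Compute numerator: 8 * k * d0^3 = 8 * 9.341 * 2^3 = 597.824
Step 2: Compute denominator: 27 * eps0 * A = 27 * 8.854e-6 * 35553 = 8.499229
Step 3: Vpi = sqrt(597.824 / 8.499229)
Vpi = 8.39 V


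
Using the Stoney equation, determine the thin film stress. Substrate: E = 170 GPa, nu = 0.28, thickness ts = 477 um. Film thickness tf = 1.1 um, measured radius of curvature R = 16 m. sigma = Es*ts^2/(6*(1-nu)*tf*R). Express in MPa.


Step 1: Compute numerator: Es * ts^2 = 170 * 477^2 = 38679930 (GPa*um^2)
Step 2: Compute denominator (R in um): 6*(1-nu)*tf*R = 6*0.72*1.1*16e6 = 76032000.0 (um^2)
Step 3: sigma (GPa) = 38679930 / 76032000.0 = 5.08732e-01 GPa
Step 4: Convert to MPa (x1000): sigma = 508.7 MPa


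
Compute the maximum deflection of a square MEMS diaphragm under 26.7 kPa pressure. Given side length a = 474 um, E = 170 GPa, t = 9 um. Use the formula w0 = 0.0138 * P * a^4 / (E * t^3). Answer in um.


Step 1: Convert pressure to compatible units (E is in GPa, so P in GPa).
P = 26.7 kPa = 26.7e-6 GPa
Step 2: Compute numerator: 0.0138 * P * a^4.
a^4 = 474^4 = 50479304976
numerator = 0.0138 * 26.7e-6 * 50479304976 = 1.85996e+04
Step 3: Compute denominator: E * t^3 = 170 * 9^3 = 123930
Step 4: w0 = numerator / denominator = 1.85996e+04 / 123930 = 0.1501 um


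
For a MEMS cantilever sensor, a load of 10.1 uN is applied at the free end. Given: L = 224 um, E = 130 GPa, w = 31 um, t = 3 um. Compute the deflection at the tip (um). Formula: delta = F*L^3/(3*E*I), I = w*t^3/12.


Step 1: Calculate the second moment of area.
I = w * t^3 / 12 = 31 * 3^3 / 12 = 69.75 um^4
Step 2: Convert E to consistent units (1 GPa = 1000 uN/um^2).
E = 130 GPa = 130000 uN/um^2
Step 3: Calculate tip deflection.
delta = F * L^3 / (3 * E * I)
delta = 10.1 * 224^3 / (3 * 130000 * 69.75)
delta = 4.1731 um


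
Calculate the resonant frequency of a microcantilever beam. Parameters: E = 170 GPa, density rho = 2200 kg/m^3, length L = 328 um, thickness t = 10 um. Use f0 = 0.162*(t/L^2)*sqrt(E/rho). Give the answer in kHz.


Step 1: Convert units to SI.
t_SI = 10e-6 m, L_SI = 328e-6 m
Step 2: Calculate sqrt(E/rho).
sqrt(170e9 / 2200) = 8790.49 m/s
Step 3: Compute f0.
f0 = 0.162 * 10e-6 / (328e-6)^2 * 8790.49 = 132367.2 Hz = 132.37 kHz


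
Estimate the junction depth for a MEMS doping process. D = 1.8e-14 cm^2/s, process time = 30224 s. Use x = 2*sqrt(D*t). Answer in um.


Step 1: Compute D*t = 1.8e-14 * 30224 = 5.44032e-10 cm^2
Step 2: sqrt(D*t) = 2.3324e-05 cm
Step 3: x = 2 * 2.3324e-05 cm = 4.6648e-05 cm
Step 4: Convert to um (1 cm = 1e4 um): x = 0.466 um


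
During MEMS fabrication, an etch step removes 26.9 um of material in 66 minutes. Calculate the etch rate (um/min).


Step 1: Etch rate = depth / time
Step 2: rate = 26.9 / 66
rate = 0.408 um/min


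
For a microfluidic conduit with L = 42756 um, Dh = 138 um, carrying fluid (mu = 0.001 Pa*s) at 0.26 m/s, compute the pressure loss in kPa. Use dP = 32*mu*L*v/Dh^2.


Step 1: Convert to SI: L = 42756e-6 m, Dh = 138e-6 m
Step 2: dP = 32 * 0.001 * 42756e-6 * 0.26 / (138e-6)^2
Step 3: dP = 18679.37 Pa
Step 4: Convert to kPa: dP = 18.68 kPa


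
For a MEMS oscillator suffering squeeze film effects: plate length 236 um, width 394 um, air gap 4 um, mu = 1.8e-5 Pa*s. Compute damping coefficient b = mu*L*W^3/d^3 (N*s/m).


Step 1: Convert to SI.
L = 236e-6 m, W = 394e-6 m, d = 4e-6 m
Step 2: W^3 = (394e-6)^3 = 6.12e-11 m^3
Step 3: d^3 = (4e-6)^3 = 6.40e-17 m^3
Step 4: b = 1.8e-5 * 236e-6 * 6.12e-11 / 6.40e-17
b = 4.06e-03 N*s/m


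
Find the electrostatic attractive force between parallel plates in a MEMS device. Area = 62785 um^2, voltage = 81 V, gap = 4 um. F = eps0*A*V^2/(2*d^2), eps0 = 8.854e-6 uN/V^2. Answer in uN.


Step 1: Identify parameters.
eps0 = 8.854e-6 uN/V^2, A = 62785 um^2, V = 81 V, d = 4 um
Step 2: Compute V^2 = 81^2 = 6561
Step 3: Compute d^2 = 4^2 = 16
Step 4: F = 0.5 * 8.854e-6 * 62785 * 6561 / 16
F = 113.977 uN


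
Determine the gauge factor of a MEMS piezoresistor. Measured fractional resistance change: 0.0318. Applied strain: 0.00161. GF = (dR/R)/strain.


Step 1: Identify values.
dR/R = 0.0318, strain = 0.00161
Step 2: GF = (dR/R) / strain = 0.0318 / 0.00161
GF = 19.8


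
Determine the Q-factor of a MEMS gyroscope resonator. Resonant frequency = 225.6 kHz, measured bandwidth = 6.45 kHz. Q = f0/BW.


Step 1: Q = f0 / bandwidth
Step 2: Q = 225.6 / 6.45
Q = 35.0


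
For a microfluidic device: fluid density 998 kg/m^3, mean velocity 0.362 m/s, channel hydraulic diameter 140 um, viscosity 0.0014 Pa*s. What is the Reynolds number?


Step 1: Convert Dh to meters: Dh = 140e-6 m
Step 2: Re = rho * v * Dh / mu
Re = 998 * 0.362 * 140e-6 / 0.0014
Re = 36.128


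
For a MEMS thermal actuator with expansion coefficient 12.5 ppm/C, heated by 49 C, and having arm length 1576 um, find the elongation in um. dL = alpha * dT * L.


Step 1: Convert CTE: alpha = 12.5 ppm/C = 12.5e-6 /C
Step 2: dL = 12.5e-6 * 49 * 1576
dL = 0.9653 um


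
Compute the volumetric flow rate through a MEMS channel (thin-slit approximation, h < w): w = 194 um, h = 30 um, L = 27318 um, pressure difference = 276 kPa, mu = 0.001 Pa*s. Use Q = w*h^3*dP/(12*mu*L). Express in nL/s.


Step 1: Convert all dimensions to SI (meters).
w = 194e-6 m, h = 30e-6 m, L = 27318e-6 m, dP = 276e3 Pa
Step 2: Q = w * h^3 * dP / (12 * mu * L)
Q = 194e-6 * (30e-6)^3 * 276e3 / (12 * 0.001 * 27318e-6) = 4.4100593e-09 m^3/s
Step 3: Convert Q from m^3/s to nL/s (1 m^3 = 1e12 nL, so multiply by 1e12).
Q = 4410.059 nL/s


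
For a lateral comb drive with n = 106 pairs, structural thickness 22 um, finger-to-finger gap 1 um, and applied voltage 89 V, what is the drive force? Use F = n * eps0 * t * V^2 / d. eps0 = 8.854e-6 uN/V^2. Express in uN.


Step 1: Parameters: n=106, eps0=8.854e-6 uN/V^2, t=22 um, V=89 V, d=1 um
Step 2: V^2 = 7921
Step 3: F = 106 * 8.854e-6 * 22 * 7921 / 1
F = 163.549 uN


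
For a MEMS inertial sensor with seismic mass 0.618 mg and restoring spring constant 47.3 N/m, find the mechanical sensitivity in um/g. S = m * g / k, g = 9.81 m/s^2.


Step 1: Convert mass: m = 0.618 mg = 6.18e-07 kg
Step 2: S = m * g / k = 6.18e-07 * 9.81 / 47.3
Step 3: S = 1.28e-07 m/g
Step 4: Convert to um/g: S = 0.128 um/g


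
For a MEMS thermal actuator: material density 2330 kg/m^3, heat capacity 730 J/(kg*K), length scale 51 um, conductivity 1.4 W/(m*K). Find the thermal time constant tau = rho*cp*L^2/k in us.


Step 1: Convert L to m: L = 51e-6 m
Step 2: L^2 = (51e-6)^2 = 2.601e-09 m^2
Step 3: tau = 2330 * 730 * 2.601e-09 / 1.4 = 3.16002921e-03 s
Step 4: Convert to microseconds (multiply by 1e6).
tau = 3160.029 us


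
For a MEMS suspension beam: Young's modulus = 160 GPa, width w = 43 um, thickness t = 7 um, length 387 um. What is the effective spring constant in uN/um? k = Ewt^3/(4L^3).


Step 1: Convert E to consistent units (1 GPa = 1000 uN/um^2).
E = 160 GPa = 160000 uN/um^2
Step 2: Compute t^3 = 7^3 = 343
Step 3: Compute L^3 = 387^3 = 57960603
Step 4: k = 160000 * 43 * 343 / (4 * 57960603)
k = 10.1786 uN/um


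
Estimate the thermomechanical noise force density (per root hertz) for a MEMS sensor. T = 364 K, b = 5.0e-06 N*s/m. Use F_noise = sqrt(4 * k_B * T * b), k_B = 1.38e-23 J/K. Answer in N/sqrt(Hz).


Step 1: Compute 4 * k_B * T * b
= 4 * 1.38e-23 * 364 * 5.0e-06
= 1.0046e-25 N^2/Hz
Step 2: F_noise = sqrt(1.0046e-25)
F_noise = 3.17e-13 N/sqrt(Hz)


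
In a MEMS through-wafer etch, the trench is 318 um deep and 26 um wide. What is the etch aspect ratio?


Step 1: AR = depth / width
Step 2: AR = 318 / 26
AR = 12.2


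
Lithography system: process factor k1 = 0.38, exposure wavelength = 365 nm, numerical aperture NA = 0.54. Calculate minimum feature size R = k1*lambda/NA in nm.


Step 1: Identify values: k1 = 0.38, lambda = 365 nm, NA = 0.54
Step 2: R = k1 * lambda / NA
R = 0.38 * 365 / 0.54
R = 256.9 nm


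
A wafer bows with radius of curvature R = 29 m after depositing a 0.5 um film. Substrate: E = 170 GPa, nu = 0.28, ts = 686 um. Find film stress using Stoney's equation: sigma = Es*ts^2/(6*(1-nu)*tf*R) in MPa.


Step 1: Compute numerator: Es * ts^2 = 170 * 686^2 = 80001320 (GPa*um^2)
Step 2: Compute denominator (R in um): 6*(1-nu)*tf*R = 6*0.72*0.5*29e6 = 62640000.0 (um^2)
Step 3: sigma (GPa) = 80001320 / 62640000.0 = 1.27716e+00 GPa
Step 4: Convert to MPa (x1000): sigma = 1277.2 MPa


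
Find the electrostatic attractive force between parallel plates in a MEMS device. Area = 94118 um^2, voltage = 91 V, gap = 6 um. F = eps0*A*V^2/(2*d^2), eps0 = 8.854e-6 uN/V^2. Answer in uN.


Step 1: Identify parameters.
eps0 = 8.854e-6 uN/V^2, A = 94118 um^2, V = 91 V, d = 6 um
Step 2: Compute V^2 = 91^2 = 8281
Step 3: Compute d^2 = 6^2 = 36
Step 4: F = 0.5 * 8.854e-6 * 94118 * 8281 / 36
F = 95.843 uN


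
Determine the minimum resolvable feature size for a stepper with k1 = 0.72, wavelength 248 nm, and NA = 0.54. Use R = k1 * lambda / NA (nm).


Step 1: Identify values: k1 = 0.72, lambda = 248 nm, NA = 0.54
Step 2: R = k1 * lambda / NA
R = 0.72 * 248 / 0.54
R = 330.7 nm


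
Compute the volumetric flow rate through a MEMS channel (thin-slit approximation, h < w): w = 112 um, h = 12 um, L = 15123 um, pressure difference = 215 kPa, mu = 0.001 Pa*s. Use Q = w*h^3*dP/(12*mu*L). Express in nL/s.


Step 1: Convert all dimensions to SI (meters).
w = 112e-6 m, h = 12e-6 m, L = 15123e-6 m, dP = 215e3 Pa
Step 2: Q = w * h^3 * dP / (12 * mu * L)
Q = 112e-6 * (12e-6)^3 * 215e3 / (12 * 0.001 * 15123e-6) = 2.2928784e-10 m^3/s
Step 3: Convert Q from m^3/s to nL/s (1 m^3 = 1e12 nL, so multiply by 1e12).
Q = 229.288 nL/s


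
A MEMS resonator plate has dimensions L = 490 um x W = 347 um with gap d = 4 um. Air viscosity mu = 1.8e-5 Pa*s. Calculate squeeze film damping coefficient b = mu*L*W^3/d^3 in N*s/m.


Step 1: Convert to SI.
L = 490e-6 m, W = 347e-6 m, d = 4e-6 m
Step 2: W^3 = (347e-6)^3 = 4.18e-11 m^3
Step 3: d^3 = (4e-6)^3 = 6.40e-17 m^3
Step 4: b = 1.8e-5 * 490e-6 * 4.18e-11 / 6.40e-17
b = 5.76e-03 N*s/m


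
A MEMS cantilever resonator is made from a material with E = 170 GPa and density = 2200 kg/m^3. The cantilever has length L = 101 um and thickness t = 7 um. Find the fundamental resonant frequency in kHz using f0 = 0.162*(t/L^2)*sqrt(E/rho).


Step 1: Convert units to SI.
t_SI = 7e-6 m, L_SI = 101e-6 m
Step 2: Calculate sqrt(E/rho).
sqrt(170e9 / 2200) = 8790.49 m/s
Step 3: Compute f0.
f0 = 0.162 * 7e-6 / (101e-6)^2 * 8790.49 = 977199.8 Hz = 977.2 kHz


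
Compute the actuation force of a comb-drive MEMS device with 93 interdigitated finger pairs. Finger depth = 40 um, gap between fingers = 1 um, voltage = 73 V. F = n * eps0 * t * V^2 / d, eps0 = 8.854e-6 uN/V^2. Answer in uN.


Step 1: Parameters: n=93, eps0=8.854e-6 uN/V^2, t=40 um, V=73 V, d=1 um
Step 2: V^2 = 5329
Step 3: F = 93 * 8.854e-6 * 40 * 5329 / 1
F = 175.521 uN


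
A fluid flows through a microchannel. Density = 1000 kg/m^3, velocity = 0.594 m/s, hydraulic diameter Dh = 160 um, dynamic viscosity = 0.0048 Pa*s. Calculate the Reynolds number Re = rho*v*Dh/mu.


Step 1: Convert Dh to meters: Dh = 160e-6 m
Step 2: Re = rho * v * Dh / mu
Re = 1000 * 0.594 * 160e-6 / 0.0048
Re = 19.8


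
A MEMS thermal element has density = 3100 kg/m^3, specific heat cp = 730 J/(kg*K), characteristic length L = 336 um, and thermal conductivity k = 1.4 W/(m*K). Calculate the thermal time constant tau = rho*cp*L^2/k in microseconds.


Step 1: Convert L to m: L = 336e-6 m
Step 2: L^2 = (336e-6)^2 = 1.12896e-07 m^2
Step 3: tau = 3100 * 730 * 1.12896e-07 / 1.4 = 1.8248832e-01 s
Step 4: Convert to microseconds (multiply by 1e6).
tau = 182488.32 us


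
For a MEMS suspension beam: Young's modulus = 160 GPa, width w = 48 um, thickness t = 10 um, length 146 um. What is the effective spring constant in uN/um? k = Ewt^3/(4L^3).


Step 1: Convert E to consistent units (1 GPa = 1000 uN/um^2).
E = 160 GPa = 160000 uN/um^2
Step 2: Compute t^3 = 10^3 = 1000
Step 3: Compute L^3 = 146^3 = 3112136
Step 4: k = 160000 * 48 * 1000 / (4 * 3112136)
k = 616.9396 uN/um


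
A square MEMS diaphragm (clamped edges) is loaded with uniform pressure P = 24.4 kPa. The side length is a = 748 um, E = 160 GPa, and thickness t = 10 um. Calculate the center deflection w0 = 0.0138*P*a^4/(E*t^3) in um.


Step 1: Convert pressure to compatible units (E is in GPa, so P in GPa).
P = 24.4 kPa = 24.4e-6 GPa
Step 2: Compute numerator: 0.0138 * P * a^4.
a^4 = 748^4 = 313044726016
numerator = 0.0138 * 24.4e-6 * 313044726016 = 1.05408e+05
Step 3: Compute denominator: E * t^3 = 160 * 10^3 = 160000
Step 4: w0 = numerator / denominator = 1.05408e+05 / 160000 = 0.6588 um


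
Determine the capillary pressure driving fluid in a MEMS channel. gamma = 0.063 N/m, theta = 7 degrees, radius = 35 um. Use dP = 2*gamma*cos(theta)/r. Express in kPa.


Step 1: cos(7 deg) = 0.9925
Step 2: Convert r to m: r = 35e-6 m
Step 3: dP = 2 * 0.063 * 0.9925 / 35e-6 = 3573.0 Pa
Step 4: Convert Pa to kPa (divide by 1000).
dP = 3.57 kPa


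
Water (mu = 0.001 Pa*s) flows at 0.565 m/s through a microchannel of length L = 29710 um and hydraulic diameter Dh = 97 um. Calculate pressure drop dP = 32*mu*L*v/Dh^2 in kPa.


Step 1: Convert to SI: L = 29710e-6 m, Dh = 97e-6 m
Step 2: dP = 32 * 0.001 * 29710e-6 * 0.565 / (97e-6)^2
Step 3: dP = 57089.68 Pa
Step 4: Convert to kPa: dP = 57.09 kPa


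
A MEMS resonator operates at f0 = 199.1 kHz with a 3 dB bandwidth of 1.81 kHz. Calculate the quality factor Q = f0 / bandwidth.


Step 1: Q = f0 / bandwidth
Step 2: Q = 199.1 / 1.81
Q = 110.0


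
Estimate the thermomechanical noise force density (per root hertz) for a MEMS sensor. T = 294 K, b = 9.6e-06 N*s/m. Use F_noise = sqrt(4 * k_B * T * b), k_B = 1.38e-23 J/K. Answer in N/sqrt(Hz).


Step 1: Compute 4 * k_B * T * b
= 4 * 1.38e-23 * 294 * 9.6e-06
= 1.5580e-25 N^2/Hz
Step 2: F_noise = sqrt(1.5580e-25)
F_noise = 3.95e-13 N/sqrt(Hz)


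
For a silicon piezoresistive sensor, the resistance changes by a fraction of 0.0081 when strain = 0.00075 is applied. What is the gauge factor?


Step 1: Identify values.
dR/R = 0.0081, strain = 0.00075
Step 2: GF = (dR/R) / strain = 0.0081 / 0.00075
GF = 10.8


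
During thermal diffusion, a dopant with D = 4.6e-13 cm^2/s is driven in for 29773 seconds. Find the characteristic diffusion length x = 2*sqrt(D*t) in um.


Step 1: Compute D*t = 4.6e-13 * 29773 = 1.369558e-08 cm^2
Step 2: sqrt(D*t) = 1.17028e-04 cm
Step 3: x = 2 * 1.17028e-04 cm = 2.34056e-04 cm
Step 4: Convert to um (1 cm = 1e4 um): x = 2.341 um


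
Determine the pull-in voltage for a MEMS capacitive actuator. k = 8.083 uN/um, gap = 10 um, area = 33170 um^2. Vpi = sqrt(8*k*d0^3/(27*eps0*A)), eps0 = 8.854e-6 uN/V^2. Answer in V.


Step 1: Compute numerator: 8 * k * d0^3 = 8 * 8.083 * 10^3 = 64664.0
Step 2: Compute denominator: 27 * eps0 * A = 27 * 8.854e-6 * 33170 = 7.929554
Step 3: Vpi = sqrt(64664.0 / 7.929554)
Vpi = 90.3 V


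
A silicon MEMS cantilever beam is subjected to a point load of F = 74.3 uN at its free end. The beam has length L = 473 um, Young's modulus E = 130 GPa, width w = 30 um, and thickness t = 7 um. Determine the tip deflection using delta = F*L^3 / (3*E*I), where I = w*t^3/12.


Step 1: Calculate the second moment of area.
I = w * t^3 / 12 = 30 * 7^3 / 12 = 857.5 um^4
Step 2: Convert E to consistent units (1 GPa = 1000 uN/um^2).
E = 130 GPa = 130000 uN/um^2
Step 3: Calculate tip deflection.
delta = F * L^3 / (3 * E * I)
delta = 74.3 * 473^3 / (3 * 130000 * 857.5)
delta = 23.5111 um


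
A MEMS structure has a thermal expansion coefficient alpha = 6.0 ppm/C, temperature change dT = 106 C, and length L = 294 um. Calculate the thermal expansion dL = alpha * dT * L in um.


Step 1: Convert CTE: alpha = 6.0 ppm/C = 6.0e-6 /C
Step 2: dL = 6.0e-6 * 106 * 294
dL = 0.187 um


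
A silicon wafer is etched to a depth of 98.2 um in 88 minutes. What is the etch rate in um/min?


Step 1: Etch rate = depth / time
Step 2: rate = 98.2 / 88
rate = 1.116 um/min


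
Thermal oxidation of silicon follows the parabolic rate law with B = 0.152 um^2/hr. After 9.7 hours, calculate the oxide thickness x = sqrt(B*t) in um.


Step 1: Compute B*t = 0.152 * 9.7 = 1.4744
Step 2: x = sqrt(1.4744)
x = 1.214 um


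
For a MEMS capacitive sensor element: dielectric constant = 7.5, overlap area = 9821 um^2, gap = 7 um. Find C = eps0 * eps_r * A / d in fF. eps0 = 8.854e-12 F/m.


Step 1: Convert area to m^2: A = 9821e-12 m^2
Step 2: Convert gap to m: d = 7e-6 m
Step 3: C = eps0 * eps_r * A / d
C = 8.854e-12 * 7.5 * 9821e-12 / 7e-6
Step 4: Convert to fF (multiply by 1e15).
C = 93.17 fF


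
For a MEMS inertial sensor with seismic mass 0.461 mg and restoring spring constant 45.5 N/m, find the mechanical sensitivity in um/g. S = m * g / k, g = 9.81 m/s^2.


Step 1: Convert mass: m = 0.461 mg = 4.61e-07 kg
Step 2: S = m * g / k = 4.61e-07 * 9.81 / 45.5
Step 3: S = 9.94e-08 m/g
Step 4: Convert to um/g: S = 0.099 um/g


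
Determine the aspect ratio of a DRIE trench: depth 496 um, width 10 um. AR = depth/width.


Step 1: AR = depth / width
Step 2: AR = 496 / 10
AR = 49.6


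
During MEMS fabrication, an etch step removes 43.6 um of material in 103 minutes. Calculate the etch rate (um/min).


Step 1: Etch rate = depth / time
Step 2: rate = 43.6 / 103
rate = 0.423 um/min


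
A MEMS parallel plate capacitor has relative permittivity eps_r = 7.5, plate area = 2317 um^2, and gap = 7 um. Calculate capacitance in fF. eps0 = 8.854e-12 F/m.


Step 1: Convert area to m^2: A = 2317e-12 m^2
Step 2: Convert gap to m: d = 7e-6 m
Step 3: C = eps0 * eps_r * A / d
C = 8.854e-12 * 7.5 * 2317e-12 / 7e-6
Step 4: Convert to fF (multiply by 1e15).
C = 21.98 fF


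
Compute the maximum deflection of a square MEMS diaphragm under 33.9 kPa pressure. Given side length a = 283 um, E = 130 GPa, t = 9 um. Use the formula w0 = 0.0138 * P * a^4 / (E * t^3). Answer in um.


Step 1: Convert pressure to compatible units (E is in GPa, so P in GPa).
P = 33.9 kPa = 33.9e-6 GPa
Step 2: Compute numerator: 0.0138 * P * a^4.
a^4 = 283^4 = 6414247921
numerator = 0.0138 * 33.9e-6 * 6414247921 = 3.0007e+03
Step 3: Compute denominator: E * t^3 = 130 * 9^3 = 94770
Step 4: w0 = numerator / denominator = 3.0007e+03 / 94770 = 0.0317 um


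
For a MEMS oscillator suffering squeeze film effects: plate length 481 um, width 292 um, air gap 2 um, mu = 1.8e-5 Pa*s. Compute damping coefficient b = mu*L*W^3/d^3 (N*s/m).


Step 1: Convert to SI.
L = 481e-6 m, W = 292e-6 m, d = 2e-6 m
Step 2: W^3 = (292e-6)^3 = 2.49e-11 m^3
Step 3: d^3 = (2e-6)^3 = 8.00e-18 m^3
Step 4: b = 1.8e-5 * 481e-6 * 2.49e-11 / 8.00e-18
b = 2.69e-02 N*s/m


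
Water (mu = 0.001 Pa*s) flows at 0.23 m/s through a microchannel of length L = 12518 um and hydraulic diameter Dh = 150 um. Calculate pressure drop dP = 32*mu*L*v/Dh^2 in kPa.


Step 1: Convert to SI: L = 12518e-6 m, Dh = 150e-6 m
Step 2: dP = 32 * 0.001 * 12518e-6 * 0.23 / (150e-6)^2
Step 3: dP = 4094.78 Pa
Step 4: Convert to kPa: dP = 4.09 kPa


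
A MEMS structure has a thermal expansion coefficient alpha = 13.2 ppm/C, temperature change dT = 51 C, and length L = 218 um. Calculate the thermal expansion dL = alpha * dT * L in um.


Step 1: Convert CTE: alpha = 13.2 ppm/C = 13.2e-6 /C
Step 2: dL = 13.2e-6 * 51 * 218
dL = 0.1468 um


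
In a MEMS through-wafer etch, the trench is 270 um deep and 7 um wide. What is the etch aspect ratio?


Step 1: AR = depth / width
Step 2: AR = 270 / 7
AR = 38.6


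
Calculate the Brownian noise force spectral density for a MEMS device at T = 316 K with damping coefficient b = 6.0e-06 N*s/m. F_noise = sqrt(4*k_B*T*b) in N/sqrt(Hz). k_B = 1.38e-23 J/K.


Step 1: Compute 4 * k_B * T * b
= 4 * 1.38e-23 * 316 * 6.0e-06
= 1.0466e-25 N^2/Hz
Step 2: F_noise = sqrt(1.0466e-25)
F_noise = 3.24e-13 N/sqrt(Hz)


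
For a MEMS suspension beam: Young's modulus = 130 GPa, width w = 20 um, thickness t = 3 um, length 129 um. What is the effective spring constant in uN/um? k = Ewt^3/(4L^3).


Step 1: Convert E to consistent units (1 GPa = 1000 uN/um^2).
E = 130 GPa = 130000 uN/um^2
Step 2: Compute t^3 = 3^3 = 27
Step 3: Compute L^3 = 129^3 = 2146689
Step 4: k = 130000 * 20 * 27 / (4 * 2146689)
k = 8.1754 uN/um


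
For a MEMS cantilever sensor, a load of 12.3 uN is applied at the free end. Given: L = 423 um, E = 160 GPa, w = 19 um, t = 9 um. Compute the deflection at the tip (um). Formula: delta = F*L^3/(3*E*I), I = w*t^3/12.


Step 1: Calculate the second moment of area.
I = w * t^3 / 12 = 19 * 9^3 / 12 = 1154.25 um^4
Step 2: Convert E to consistent units (1 GPa = 1000 uN/um^2).
E = 160 GPa = 160000 uN/um^2
Step 3: Calculate tip deflection.
delta = F * L^3 / (3 * E * I)
delta = 12.3 * 423^3 / (3 * 160000 * 1154.25)
delta = 1.6803 um


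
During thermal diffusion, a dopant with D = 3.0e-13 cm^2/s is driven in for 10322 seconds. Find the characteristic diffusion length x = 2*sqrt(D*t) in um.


Step 1: Compute D*t = 3.0e-13 * 10322 = 3.0966e-09 cm^2
Step 2: sqrt(D*t) = 5.56471e-05 cm
Step 3: x = 2 * 5.56471e-05 cm = 1.112942e-04 cm
Step 4: Convert to um (1 cm = 1e4 um): x = 1.113 um


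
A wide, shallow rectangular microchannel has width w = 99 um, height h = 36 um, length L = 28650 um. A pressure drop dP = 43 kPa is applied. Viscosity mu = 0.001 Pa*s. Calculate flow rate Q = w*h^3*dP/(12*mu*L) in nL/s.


Step 1: Convert all dimensions to SI (meters).
w = 99e-6 m, h = 36e-6 m, L = 28650e-6 m, dP = 43e3 Pa
Step 2: Q = w * h^3 * dP / (12 * mu * L)
Q = 99e-6 * (36e-6)^3 * 43e3 / (12 * 0.001 * 28650e-6) = 5.7770387e-10 m^3/s
Step 3: Convert Q from m^3/s to nL/s (1 m^3 = 1e12 nL, so multiply by 1e12).
Q = 577.704 nL/s


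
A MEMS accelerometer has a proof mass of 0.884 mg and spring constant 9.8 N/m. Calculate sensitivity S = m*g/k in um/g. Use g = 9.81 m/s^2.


Step 1: Convert mass: m = 0.884 mg = 8.84e-07 kg
Step 2: S = m * g / k = 8.84e-07 * 9.81 / 9.8
Step 3: S = 8.85e-07 m/g
Step 4: Convert to um/g: S = 0.885 um/g


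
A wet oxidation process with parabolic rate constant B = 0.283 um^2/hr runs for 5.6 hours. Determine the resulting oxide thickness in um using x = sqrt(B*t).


Step 1: Compute B*t = 0.283 * 5.6 = 1.5848
Step 2: x = sqrt(1.5848)
x = 1.259 um


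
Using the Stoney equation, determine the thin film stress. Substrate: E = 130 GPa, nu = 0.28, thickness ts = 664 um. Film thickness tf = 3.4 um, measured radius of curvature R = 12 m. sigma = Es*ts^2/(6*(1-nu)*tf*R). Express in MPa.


Step 1: Compute numerator: Es * ts^2 = 130 * 664^2 = 57316480 (GPa*um^2)
Step 2: Compute denominator (R in um): 6*(1-nu)*tf*R = 6*0.72*3.4*12e6 = 176256000.0 (um^2)
Step 3: sigma (GPa) = 57316480 / 176256000.0 = 3.25189e-01 GPa
Step 4: Convert to MPa (x1000): sigma = 325.2 MPa


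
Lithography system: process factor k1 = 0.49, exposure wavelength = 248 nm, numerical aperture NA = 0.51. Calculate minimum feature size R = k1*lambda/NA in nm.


Step 1: Identify values: k1 = 0.49, lambda = 248 nm, NA = 0.51
Step 2: R = k1 * lambda / NA
R = 0.49 * 248 / 0.51
R = 238.3 nm


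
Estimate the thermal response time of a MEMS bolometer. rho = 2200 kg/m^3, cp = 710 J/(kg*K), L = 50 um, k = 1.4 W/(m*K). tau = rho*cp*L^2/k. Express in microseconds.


Step 1: Convert L to m: L = 50e-6 m
Step 2: L^2 = (50e-6)^2 = 2.5e-09 m^2
Step 3: tau = 2200 * 710 * 2.5e-09 / 1.4 = 2.78928571e-03 s
Step 4: Convert to microseconds (multiply by 1e6).
tau = 2789.286 us


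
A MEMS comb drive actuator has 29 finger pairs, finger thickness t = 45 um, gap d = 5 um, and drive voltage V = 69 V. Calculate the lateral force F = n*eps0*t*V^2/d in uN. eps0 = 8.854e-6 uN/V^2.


Step 1: Parameters: n=29, eps0=8.854e-6 uN/V^2, t=45 um, V=69 V, d=5 um
Step 2: V^2 = 4761
Step 3: F = 29 * 8.854e-6 * 45 * 4761 / 5
F = 11.002 uN


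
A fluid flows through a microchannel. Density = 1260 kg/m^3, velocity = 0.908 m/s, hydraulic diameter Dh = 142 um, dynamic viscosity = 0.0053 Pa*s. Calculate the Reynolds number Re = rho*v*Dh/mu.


Step 1: Convert Dh to meters: Dh = 142e-6 m
Step 2: Re = rho * v * Dh / mu
Re = 1260 * 0.908 * 142e-6 / 0.0053
Re = 30.653


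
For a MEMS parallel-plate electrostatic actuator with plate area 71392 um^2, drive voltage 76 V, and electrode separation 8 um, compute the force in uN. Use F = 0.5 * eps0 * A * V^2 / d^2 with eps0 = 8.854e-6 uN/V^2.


Step 1: Identify parameters.
eps0 = 8.854e-6 uN/V^2, A = 71392 um^2, V = 76 V, d = 8 um
Step 2: Compute V^2 = 76^2 = 5776
Step 3: Compute d^2 = 8^2 = 64
Step 4: F = 0.5 * 8.854e-6 * 71392 * 5776 / 64
F = 28.524 uN


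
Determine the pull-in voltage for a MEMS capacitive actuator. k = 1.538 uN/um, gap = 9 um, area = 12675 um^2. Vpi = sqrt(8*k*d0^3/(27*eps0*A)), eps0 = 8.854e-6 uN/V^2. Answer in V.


Step 1: Compute numerator: 8 * k * d0^3 = 8 * 1.538 * 9^3 = 8969.616
Step 2: Compute denominator: 27 * eps0 * A = 27 * 8.854e-6 * 12675 = 3.03006
Step 3: Vpi = sqrt(8969.616 / 3.03006)
Vpi = 54.41 V


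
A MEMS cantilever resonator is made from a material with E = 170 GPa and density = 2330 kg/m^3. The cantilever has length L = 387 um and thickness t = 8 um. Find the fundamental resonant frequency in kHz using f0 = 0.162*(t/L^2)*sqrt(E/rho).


Step 1: Convert units to SI.
t_SI = 8e-6 m, L_SI = 387e-6 m
Step 2: Calculate sqrt(E/rho).
sqrt(170e9 / 2330) = 8541.74 m/s
Step 3: Compute f0.
f0 = 0.162 * 8e-6 / (387e-6)^2 * 8541.74 = 73914.5 Hz = 73.91 kHz


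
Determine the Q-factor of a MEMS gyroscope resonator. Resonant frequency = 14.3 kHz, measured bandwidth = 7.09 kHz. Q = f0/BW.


Step 1: Q = f0 / bandwidth
Step 2: Q = 14.3 / 7.09
Q = 2.0


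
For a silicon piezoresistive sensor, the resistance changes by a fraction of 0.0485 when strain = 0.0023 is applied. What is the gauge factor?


Step 1: Identify values.
dR/R = 0.0485, strain = 0.0023
Step 2: GF = (dR/R) / strain = 0.0485 / 0.0023
GF = 21.1


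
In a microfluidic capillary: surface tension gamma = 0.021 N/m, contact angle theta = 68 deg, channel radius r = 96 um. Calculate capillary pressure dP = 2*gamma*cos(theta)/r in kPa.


Step 1: cos(68 deg) = 0.3746
Step 2: Convert r to m: r = 96e-6 m
Step 3: dP = 2 * 0.021 * 0.3746 / 96e-6 = 163.9 Pa
Step 4: Convert Pa to kPa (divide by 1000).
dP = 0.16 kPa


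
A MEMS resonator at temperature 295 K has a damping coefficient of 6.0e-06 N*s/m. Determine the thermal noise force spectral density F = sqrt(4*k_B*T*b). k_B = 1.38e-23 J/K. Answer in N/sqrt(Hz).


Step 1: Compute 4 * k_B * T * b
= 4 * 1.38e-23 * 295 * 6.0e-06
= 9.7704e-26 N^2/Hz
Step 2: F_noise = sqrt(9.7704e-26)
F_noise = 3.13e-13 N/sqrt(Hz)


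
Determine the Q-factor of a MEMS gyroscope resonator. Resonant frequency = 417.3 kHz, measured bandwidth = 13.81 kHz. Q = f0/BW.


Step 1: Q = f0 / bandwidth
Step 2: Q = 417.3 / 13.81
Q = 30.2


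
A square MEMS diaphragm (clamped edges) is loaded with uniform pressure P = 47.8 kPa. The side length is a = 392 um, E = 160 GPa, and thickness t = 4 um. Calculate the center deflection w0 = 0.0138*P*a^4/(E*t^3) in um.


Step 1: Convert pressure to compatible units (E is in GPa, so P in GPa).
P = 47.8 kPa = 47.8e-6 GPa
Step 2: Compute numerator: 0.0138 * P * a^4.
a^4 = 392^4 = 23612624896
numerator = 0.0138 * 47.8e-6 * 23612624896 = 1.557583e+04
Step 3: Compute denominator: E * t^3 = 160 * 4^3 = 10240
Step 4: w0 = numerator / denominator = 1.557583e+04 / 10240 = 1.5211 um


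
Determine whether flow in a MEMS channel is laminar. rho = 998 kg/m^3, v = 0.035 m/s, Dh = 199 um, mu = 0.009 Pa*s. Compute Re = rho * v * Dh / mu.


Step 1: Convert Dh to meters: Dh = 199e-6 m
Step 2: Re = rho * v * Dh / mu
Re = 998 * 0.035 * 199e-6 / 0.009
Re = 0.772
Since Re = 0.772 is below ~2300, the flow is laminar.


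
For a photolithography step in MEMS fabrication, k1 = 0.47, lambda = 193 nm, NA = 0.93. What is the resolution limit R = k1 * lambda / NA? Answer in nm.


Step 1: Identify values: k1 = 0.47, lambda = 193 nm, NA = 0.93
Step 2: R = k1 * lambda / NA
R = 0.47 * 193 / 0.93
R = 97.5 nm


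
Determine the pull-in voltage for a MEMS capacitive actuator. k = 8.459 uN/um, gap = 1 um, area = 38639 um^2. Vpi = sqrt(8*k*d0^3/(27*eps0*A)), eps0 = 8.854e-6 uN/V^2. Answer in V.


Step 1: Compute numerator: 8 * k * d0^3 = 8 * 8.459 * 1^3 = 67.672
Step 2: Compute denominator: 27 * eps0 * A = 27 * 8.854e-6 * 38639 = 9.236962
Step 3: Vpi = sqrt(67.672 / 9.236962)
Vpi = 2.71 V


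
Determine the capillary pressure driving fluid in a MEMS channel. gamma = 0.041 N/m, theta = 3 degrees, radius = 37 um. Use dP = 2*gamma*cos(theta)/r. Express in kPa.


Step 1: cos(3 deg) = 0.9986
Step 2: Convert r to m: r = 37e-6 m
Step 3: dP = 2 * 0.041 * 0.9986 / 37e-6 = 2213.1 Pa
Step 4: Convert Pa to kPa (divide by 1000).
dP = 2.21 kPa


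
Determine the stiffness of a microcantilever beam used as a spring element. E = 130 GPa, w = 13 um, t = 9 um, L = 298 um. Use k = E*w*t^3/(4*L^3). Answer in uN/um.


Step 1: Convert E to consistent units (1 GPa = 1000 uN/um^2).
E = 130 GPa = 130000 uN/um^2
Step 2: Compute t^3 = 9^3 = 729
Step 3: Compute L^3 = 298^3 = 26463592
Step 4: k = 130000 * 13 * 729 / (4 * 26463592)
k = 11.6387 uN/um


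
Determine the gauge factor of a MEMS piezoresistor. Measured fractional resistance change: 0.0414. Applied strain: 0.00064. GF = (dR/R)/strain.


Step 1: Identify values.
dR/R = 0.0414, strain = 0.00064
Step 2: GF = (dR/R) / strain = 0.0414 / 0.00064
GF = 64.7


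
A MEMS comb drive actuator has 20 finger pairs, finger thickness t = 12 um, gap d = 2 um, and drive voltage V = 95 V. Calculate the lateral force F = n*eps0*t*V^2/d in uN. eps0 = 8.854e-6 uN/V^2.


Step 1: Parameters: n=20, eps0=8.854e-6 uN/V^2, t=12 um, V=95 V, d=2 um
Step 2: V^2 = 9025
Step 3: F = 20 * 8.854e-6 * 12 * 9025 / 2
F = 9.589 uN


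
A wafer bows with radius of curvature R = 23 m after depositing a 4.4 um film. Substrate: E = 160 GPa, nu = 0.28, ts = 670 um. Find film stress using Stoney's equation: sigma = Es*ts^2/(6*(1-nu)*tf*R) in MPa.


Step 1: Compute numerator: Es * ts^2 = 160 * 670^2 = 71824000 (GPa*um^2)
Step 2: Compute denominator (R in um): 6*(1-nu)*tf*R = 6*0.72*4.4*23e6 = 437184000.0 (um^2)
Step 3: sigma (GPa) = 71824000 / 437184000.0 = 1.64288e-01 GPa
Step 4: Convert to MPa (x1000): sigma = 164.3 MPa


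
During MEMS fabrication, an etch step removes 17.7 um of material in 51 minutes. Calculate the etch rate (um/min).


Step 1: Etch rate = depth / time
Step 2: rate = 17.7 / 51
rate = 0.347 um/min


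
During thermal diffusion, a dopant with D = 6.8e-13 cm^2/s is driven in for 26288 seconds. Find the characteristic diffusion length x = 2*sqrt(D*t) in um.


Step 1: Compute D*t = 6.8e-13 * 26288 = 1.787584e-08 cm^2
Step 2: sqrt(D*t) = 1.33701e-04 cm
Step 3: x = 2 * 1.33701e-04 cm = 2.67402e-04 cm
Step 4: Convert to um (1 cm = 1e4 um): x = 2.674 um


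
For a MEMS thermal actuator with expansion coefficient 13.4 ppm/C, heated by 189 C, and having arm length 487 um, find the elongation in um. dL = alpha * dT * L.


Step 1: Convert CTE: alpha = 13.4 ppm/C = 13.4e-6 /C
Step 2: dL = 13.4e-6 * 189 * 487
dL = 1.2334 um


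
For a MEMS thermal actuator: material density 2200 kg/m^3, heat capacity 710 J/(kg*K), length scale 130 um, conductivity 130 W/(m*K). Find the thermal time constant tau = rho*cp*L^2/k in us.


Step 1: Convert L to m: L = 130e-6 m
Step 2: L^2 = (130e-6)^2 = 1.69e-08 m^2
Step 3: tau = 2200 * 710 * 1.69e-08 / 130 = 2.0306e-04 s
Step 4: Convert to microseconds (multiply by 1e6).
tau = 203.06 us


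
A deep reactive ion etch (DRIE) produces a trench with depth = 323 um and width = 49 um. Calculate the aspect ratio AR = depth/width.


Step 1: AR = depth / width
Step 2: AR = 323 / 49
AR = 6.6


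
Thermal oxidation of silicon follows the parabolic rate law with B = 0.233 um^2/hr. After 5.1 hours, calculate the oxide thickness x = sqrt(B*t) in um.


Step 1: Compute B*t = 0.233 * 5.1 = 1.1883
Step 2: x = sqrt(1.1883)
x = 1.09 um


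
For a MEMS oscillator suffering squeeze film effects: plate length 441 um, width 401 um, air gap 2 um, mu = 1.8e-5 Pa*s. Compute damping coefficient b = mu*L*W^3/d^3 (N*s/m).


Step 1: Convert to SI.
L = 441e-6 m, W = 401e-6 m, d = 2e-6 m
Step 2: W^3 = (401e-6)^3 = 6.45e-11 m^3
Step 3: d^3 = (2e-6)^3 = 8.00e-18 m^3
Step 4: b = 1.8e-5 * 441e-6 * 6.45e-11 / 8.00e-18
b = 6.40e-02 N*s/m


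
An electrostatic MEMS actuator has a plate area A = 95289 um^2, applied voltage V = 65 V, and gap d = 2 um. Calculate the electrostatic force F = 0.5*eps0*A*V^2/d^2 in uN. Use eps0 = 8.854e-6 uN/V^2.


Step 1: Identify parameters.
eps0 = 8.854e-6 uN/V^2, A = 95289 um^2, V = 65 V, d = 2 um
Step 2: Compute V^2 = 65^2 = 4225
Step 3: Compute d^2 = 2^2 = 4
Step 4: F = 0.5 * 8.854e-6 * 95289 * 4225 / 4
F = 445.573 uN


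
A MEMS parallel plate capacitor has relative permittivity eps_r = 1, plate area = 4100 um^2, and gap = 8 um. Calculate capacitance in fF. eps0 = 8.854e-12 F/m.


Step 1: Convert area to m^2: A = 4100e-12 m^2
Step 2: Convert gap to m: d = 8e-6 m
Step 3: C = eps0 * eps_r * A / d
C = 8.854e-12 * 1 * 4100e-12 / 8e-6
Step 4: Convert to fF (multiply by 1e15).
C = 4.54 fF


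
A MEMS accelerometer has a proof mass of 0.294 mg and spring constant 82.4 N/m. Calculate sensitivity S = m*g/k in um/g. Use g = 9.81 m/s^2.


Step 1: Convert mass: m = 0.294 mg = 2.94e-07 kg
Step 2: S = m * g / k = 2.94e-07 * 9.81 / 82.4
Step 3: S = 3.50e-08 m/g
Step 4: Convert to um/g: S = 0.035 um/g


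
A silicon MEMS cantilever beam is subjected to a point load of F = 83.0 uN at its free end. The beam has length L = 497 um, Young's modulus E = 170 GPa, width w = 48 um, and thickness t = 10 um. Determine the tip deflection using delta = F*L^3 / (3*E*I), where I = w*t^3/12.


Step 1: Calculate the second moment of area.
I = w * t^3 / 12 = 48 * 10^3 / 12 = 4000.0 um^4
Step 2: Convert E to consistent units (1 GPa = 1000 uN/um^2).
E = 170 GPa = 170000 uN/um^2
Step 3: Calculate tip deflection.
delta = F * L^3 / (3 * E * I)
delta = 83.0 * 497^3 / (3 * 170000 * 4000.0)
delta = 4.9948 um


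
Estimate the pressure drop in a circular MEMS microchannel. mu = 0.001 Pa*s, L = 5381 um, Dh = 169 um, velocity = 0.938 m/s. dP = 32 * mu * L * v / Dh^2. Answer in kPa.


Step 1: Convert to SI: L = 5381e-6 m, Dh = 169e-6 m
Step 2: dP = 32 * 0.001 * 5381e-6 * 0.938 / (169e-6)^2
Step 3: dP = 5655.13 Pa
Step 4: Convert to kPa: dP = 5.66 kPa


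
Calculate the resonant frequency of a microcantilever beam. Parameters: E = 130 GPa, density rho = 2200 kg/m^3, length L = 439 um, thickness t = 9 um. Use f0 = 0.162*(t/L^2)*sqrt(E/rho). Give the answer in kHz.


Step 1: Convert units to SI.
t_SI = 9e-6 m, L_SI = 439e-6 m
Step 2: Calculate sqrt(E/rho).
sqrt(130e9 / 2200) = 7687.06 m/s
Step 3: Compute f0.
f0 = 0.162 * 9e-6 / (439e-6)^2 * 7687.06 = 58155.2 Hz = 58.16 kHz


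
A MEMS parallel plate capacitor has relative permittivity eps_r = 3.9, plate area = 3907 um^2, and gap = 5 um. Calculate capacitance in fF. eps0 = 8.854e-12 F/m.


Step 1: Convert area to m^2: A = 3907e-12 m^2
Step 2: Convert gap to m: d = 5e-6 m
Step 3: C = eps0 * eps_r * A / d
C = 8.854e-12 * 3.9 * 3907e-12 / 5e-6
Step 4: Convert to fF (multiply by 1e15).
C = 26.98 fF


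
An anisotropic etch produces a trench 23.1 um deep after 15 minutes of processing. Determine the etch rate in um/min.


Step 1: Etch rate = depth / time
Step 2: rate = 23.1 / 15
rate = 1.54 um/min


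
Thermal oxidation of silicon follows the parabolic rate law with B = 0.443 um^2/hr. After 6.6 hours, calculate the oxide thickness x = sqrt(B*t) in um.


Step 1: Compute B*t = 0.443 * 6.6 = 2.9238
Step 2: x = sqrt(2.9238)
x = 1.71 um


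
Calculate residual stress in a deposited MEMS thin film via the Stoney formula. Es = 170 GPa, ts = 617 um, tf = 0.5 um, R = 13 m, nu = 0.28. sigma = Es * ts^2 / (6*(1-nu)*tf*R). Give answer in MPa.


Step 1: Compute numerator: Es * ts^2 = 170 * 617^2 = 64717130 (GPa*um^2)
Step 2: Compute denominator (R in um): 6*(1-nu)*tf*R = 6*0.72*0.5*13e6 = 28080000.0 (um^2)
Step 3: sigma (GPa) = 64717130 / 28080000.0 = 2.304741e+00 GPa
Step 4: Convert to MPa (x1000): sigma = 2304.7 MPa


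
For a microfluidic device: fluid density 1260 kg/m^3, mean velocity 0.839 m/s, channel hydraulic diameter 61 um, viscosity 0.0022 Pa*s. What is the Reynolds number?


Step 1: Convert Dh to meters: Dh = 61e-6 m
Step 2: Re = rho * v * Dh / mu
Re = 1260 * 0.839 * 61e-6 / 0.0022
Re = 29.312


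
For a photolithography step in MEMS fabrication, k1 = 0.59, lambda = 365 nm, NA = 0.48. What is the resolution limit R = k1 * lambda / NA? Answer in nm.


Step 1: Identify values: k1 = 0.59, lambda = 365 nm, NA = 0.48
Step 2: R = k1 * lambda / NA
R = 0.59 * 365 / 0.48
R = 448.6 nm


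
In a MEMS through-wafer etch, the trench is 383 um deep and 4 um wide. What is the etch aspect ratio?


Step 1: AR = depth / width
Step 2: AR = 383 / 4
AR = 95.8


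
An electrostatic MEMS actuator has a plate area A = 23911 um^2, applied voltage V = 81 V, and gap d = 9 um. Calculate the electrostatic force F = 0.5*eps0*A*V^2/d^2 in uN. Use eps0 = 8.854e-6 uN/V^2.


Step 1: Identify parameters.
eps0 = 8.854e-6 uN/V^2, A = 23911 um^2, V = 81 V, d = 9 um
Step 2: Compute V^2 = 81^2 = 6561
Step 3: Compute d^2 = 9^2 = 81
Step 4: F = 0.5 * 8.854e-6 * 23911 * 6561 / 81
F = 8.574 uN
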